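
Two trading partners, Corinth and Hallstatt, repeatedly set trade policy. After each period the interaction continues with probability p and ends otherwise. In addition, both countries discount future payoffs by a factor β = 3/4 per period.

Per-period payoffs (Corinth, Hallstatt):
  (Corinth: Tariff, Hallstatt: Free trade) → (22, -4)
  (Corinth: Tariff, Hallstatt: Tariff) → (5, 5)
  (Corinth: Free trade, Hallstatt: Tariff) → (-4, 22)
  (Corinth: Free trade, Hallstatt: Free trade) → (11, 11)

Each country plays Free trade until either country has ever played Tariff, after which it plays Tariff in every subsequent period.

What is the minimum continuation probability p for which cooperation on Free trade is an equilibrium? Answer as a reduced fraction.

44/51

Expected continuation weight on next period's payoff is β·p = 3/4·p, which plays the role of the discount factor.
Cooperation requires 3/4·p ≥ (22−11)/(22−5) = 11/17, hence p ≥ 44/51.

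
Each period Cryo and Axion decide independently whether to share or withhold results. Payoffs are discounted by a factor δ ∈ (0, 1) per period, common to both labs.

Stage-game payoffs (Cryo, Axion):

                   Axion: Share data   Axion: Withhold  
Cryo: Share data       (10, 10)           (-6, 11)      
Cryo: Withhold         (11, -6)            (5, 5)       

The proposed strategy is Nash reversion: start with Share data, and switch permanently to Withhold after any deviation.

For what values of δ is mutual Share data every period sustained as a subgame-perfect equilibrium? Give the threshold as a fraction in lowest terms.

1/6

Cooperation forever yields 10 each period: 10/(1−δ).
Deviating yields 11 once, then 5 forever: 11 + 5δ/(1−δ).
No profitable deviation requires 10/(1−δ) ≥ 11 + 5δ/(1−δ).
Multiplying by (1−δ): 10 ≥ 11(1−δ) + 5δ = 11 − 6δ.
So 6δ ≥ 1, i.e. δ ≥ 1/6.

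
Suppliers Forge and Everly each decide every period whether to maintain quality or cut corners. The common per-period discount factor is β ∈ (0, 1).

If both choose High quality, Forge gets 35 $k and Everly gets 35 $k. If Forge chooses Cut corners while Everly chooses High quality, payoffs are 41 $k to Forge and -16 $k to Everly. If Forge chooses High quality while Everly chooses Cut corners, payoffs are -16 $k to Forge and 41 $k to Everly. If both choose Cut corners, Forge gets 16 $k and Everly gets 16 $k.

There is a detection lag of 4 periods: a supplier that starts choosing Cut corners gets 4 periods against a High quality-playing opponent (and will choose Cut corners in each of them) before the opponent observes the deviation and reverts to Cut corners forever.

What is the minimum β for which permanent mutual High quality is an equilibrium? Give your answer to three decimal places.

0.700

Deviating for the 4 undetected periods gains 41−35 = 6 per period over cooperation, then loses 35−16 = 19 per period forever once punishment starts.
Gain: 6(1 + β + … + β^3); loss: 19·β^4/(1−β).
No profitable deviation ⇔ 6(1−β^4) ≤ 19·β^4, i.e. β^4 ≥ 6/(6+19) = 6/25.
Hence β ≥ (6/25)^(1/4) ≈ 0.700.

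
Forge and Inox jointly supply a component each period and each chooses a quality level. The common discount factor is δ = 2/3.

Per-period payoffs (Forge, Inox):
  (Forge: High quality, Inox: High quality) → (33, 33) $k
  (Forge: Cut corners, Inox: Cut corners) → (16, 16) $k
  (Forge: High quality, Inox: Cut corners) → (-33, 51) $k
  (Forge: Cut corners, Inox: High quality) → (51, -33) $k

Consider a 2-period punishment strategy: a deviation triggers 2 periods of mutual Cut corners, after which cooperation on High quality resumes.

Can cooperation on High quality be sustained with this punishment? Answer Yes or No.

Comparing payoff streams over the 3 periods until play realigns: cooperate → 33(1+δ+…+δ^2); deviate → 51 + 16(δ+…+δ^2).
Cooperation is sustained iff (33−16)(δ+…+δ^2) ≥ 51−33.
δ+…+δ^2 = 2/3·(1−(2/3)^2)/(1−2/3) = 1.1111, and (51−33)/(33−16) = 1.0588.
1.1111 ≥ 1.0588, so cooperation is sustainable.

Yes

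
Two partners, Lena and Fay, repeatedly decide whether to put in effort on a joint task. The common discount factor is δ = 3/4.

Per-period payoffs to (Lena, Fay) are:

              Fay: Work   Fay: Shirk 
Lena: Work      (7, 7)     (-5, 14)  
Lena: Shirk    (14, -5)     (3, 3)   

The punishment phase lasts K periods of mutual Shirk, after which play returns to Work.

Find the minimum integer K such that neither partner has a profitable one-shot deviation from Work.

4

IC: δ(1−δ^K)/(1−δ) ≥ (14−7)/(7−3) = 7/4.
With δ = 3/4: need 1 − δ^K ≥ 7/4·(1−3/4)/(3/4), i.e. δ^K ≤ 0.4167.
Since (3/4)^3 = 0.4219 and (3/4)^4 = 0.3164, the smallest such K is 4.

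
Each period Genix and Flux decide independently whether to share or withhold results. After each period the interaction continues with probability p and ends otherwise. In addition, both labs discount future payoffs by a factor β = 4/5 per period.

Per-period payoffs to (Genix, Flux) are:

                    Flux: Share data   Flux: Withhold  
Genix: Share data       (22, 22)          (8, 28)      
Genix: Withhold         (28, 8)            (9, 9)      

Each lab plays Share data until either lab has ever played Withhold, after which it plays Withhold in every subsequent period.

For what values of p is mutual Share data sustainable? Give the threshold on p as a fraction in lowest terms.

Expected continuation weight on next period's payoff is β·p = 4/5·p, which plays the role of the discount factor.
Cooperation requires 4/5·p ≥ (28−22)/(28−9) = 6/19, hence p ≥ 15/38.

15/38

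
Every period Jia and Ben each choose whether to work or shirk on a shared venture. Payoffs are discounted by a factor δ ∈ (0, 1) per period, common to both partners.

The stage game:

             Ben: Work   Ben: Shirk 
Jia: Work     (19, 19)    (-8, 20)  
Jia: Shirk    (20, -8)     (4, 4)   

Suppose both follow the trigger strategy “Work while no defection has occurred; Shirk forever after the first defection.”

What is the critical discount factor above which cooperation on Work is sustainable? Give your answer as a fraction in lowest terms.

1/16

One-period gain from deviating is 20 − 19 = 1. The loss is 19 − 4 = 15 in every subsequent period, with present value 15·δ/(1−δ).
Deviation is unprofitable when 15·δ/(1−δ) ≥ 1, i.e. δ/(1−δ) ≥ 1/15.
Equivalently δ ≥ 1/(1+15) = 1/16.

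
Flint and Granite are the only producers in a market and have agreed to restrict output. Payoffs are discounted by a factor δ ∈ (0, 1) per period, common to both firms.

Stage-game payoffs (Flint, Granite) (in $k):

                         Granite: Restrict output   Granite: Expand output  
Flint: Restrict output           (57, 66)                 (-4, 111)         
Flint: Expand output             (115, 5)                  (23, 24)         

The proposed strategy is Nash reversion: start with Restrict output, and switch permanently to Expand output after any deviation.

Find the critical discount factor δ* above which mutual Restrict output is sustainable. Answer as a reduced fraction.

29/46

Flint's threshold: (115−57)/(115−23) = 29/46.
Granite's threshold: (111−66)/(111−24) = 15/29.
29/46 > 15/29, so Flint binds and δ* = 29/46.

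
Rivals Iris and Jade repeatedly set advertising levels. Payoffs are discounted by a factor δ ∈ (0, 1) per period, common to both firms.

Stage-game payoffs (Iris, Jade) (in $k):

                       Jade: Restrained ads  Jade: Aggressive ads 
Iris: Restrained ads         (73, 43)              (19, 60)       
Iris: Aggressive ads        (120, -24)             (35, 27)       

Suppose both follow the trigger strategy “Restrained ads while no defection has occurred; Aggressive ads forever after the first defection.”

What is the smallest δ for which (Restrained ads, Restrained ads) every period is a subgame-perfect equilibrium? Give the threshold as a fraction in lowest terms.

47/85

Iris: cooperation gives 73 each period; deviation gives 120 once then 35 forever.
  73/(1−δ) ≥ 120 + 35δ/(1−δ) ⇒ δ ≥ 47/85.
Jade: cooperation gives 43 each period; deviation gives 60 once then 27 forever.
  δ ≥ 17/33.
Both must hold, so the binding constraint is Iris's: δ ≥ 47/85.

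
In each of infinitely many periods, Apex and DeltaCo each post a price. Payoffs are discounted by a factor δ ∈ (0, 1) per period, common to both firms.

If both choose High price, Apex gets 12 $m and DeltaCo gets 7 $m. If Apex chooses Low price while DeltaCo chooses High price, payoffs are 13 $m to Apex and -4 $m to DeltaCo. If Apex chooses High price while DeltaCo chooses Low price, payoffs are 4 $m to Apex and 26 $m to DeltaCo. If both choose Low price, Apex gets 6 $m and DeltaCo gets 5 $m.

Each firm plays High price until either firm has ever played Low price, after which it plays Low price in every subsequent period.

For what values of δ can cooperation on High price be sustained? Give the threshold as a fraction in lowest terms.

For Apex: deviation gain 13−12 = 1, per-period punishment loss 12−6 = 6. IC gives δ ≥ 1/7.
For DeltaCo: gain 19, loss 2 per period, so δ ≥ 19/21.
The tighter constraint is DeltaCo's, so cooperation needs δ ≥ 19/21.

19/21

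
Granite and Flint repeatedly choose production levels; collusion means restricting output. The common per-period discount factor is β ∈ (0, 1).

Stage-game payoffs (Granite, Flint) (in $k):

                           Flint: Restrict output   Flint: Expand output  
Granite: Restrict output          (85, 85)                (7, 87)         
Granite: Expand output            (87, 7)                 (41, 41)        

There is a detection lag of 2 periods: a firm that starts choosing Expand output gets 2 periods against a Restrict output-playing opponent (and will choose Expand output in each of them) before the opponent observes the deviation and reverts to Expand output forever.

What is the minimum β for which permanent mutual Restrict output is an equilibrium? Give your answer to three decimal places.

0.209

A deviator earns 87 for 2 periods, then 41 forever; cooperating earns 85 forever. Multiplying the IC by (1−β):
85 ≥ 87(1−β^2) + 41β^2, so 46·β^2 ≥ 2 and β^2 ≥ 1/23.
β ≥ (1/23)^(1/2) ≈ 0.209.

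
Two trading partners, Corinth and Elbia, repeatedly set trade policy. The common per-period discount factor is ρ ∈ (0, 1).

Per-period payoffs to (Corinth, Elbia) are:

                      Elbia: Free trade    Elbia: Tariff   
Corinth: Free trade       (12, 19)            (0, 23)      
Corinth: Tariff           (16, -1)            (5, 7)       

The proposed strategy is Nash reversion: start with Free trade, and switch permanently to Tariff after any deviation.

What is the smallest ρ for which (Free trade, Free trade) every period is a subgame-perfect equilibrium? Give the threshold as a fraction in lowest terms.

4/11

Corinth's threshold: (16−12)/(16−5) = 4/11.
Elbia's threshold: (23−19)/(23−7) = 1/4.
4/11 > 1/4, so Corinth binds and ρ* = 4/11.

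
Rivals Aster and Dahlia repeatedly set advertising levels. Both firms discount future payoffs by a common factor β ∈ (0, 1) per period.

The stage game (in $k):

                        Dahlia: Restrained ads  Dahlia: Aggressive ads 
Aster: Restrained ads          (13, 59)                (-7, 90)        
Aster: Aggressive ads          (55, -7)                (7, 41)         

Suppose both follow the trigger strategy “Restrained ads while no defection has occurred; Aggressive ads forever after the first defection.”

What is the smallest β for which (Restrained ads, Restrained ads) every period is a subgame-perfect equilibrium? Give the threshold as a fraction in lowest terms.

7/8

Aster's threshold: (55−13)/(55−7) = 7/8.
Dahlia's threshold: (90−59)/(90−41) = 31/49.
7/8 > 31/49, so Aster binds and β* = 7/8.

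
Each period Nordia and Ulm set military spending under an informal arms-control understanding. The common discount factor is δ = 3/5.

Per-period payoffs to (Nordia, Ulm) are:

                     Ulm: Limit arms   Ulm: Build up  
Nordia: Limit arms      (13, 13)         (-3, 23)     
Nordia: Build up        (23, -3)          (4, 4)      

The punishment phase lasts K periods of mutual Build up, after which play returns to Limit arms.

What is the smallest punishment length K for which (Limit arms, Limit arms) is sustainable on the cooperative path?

3

Need Σ_{k=1}^{K} δ^k ≥ (23−13)/(13−4) = 1.1111 at δ = 3/5.
At K = 2 the sum is 0.9600 < 1.1111; at K = 3 it is 1.1760 ≥ 1.1111.
So the minimum punishment length is K = 3.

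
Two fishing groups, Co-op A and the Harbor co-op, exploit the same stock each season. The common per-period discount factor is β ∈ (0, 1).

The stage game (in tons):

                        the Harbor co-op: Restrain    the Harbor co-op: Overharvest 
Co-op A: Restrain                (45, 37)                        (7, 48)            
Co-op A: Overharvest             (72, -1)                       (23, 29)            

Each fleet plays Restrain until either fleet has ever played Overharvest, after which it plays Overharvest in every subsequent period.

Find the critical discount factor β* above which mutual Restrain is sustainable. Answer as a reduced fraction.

Co-op A's threshold: (72−45)/(72−23) = 27/49.
the Harbor co-op's threshold: (48−37)/(48−29) = 11/19.
27/49 < 11/19, so the Harbor co-op binds and β* = 11/19.

11/19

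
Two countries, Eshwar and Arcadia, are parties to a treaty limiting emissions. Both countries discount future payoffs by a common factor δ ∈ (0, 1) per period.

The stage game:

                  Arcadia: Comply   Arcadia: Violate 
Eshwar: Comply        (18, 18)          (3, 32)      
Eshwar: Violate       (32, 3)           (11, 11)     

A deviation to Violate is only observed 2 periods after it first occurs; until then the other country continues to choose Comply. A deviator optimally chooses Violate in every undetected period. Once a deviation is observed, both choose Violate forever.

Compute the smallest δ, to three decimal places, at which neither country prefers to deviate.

Deviating for the 2 undetected periods gains 32−18 = 14 per period over cooperation, then loses 18−11 = 7 per period forever once punishment starts.
Gain: 14(1 + δ + … + δ^1); loss: 7·δ^2/(1−δ).
No profitable deviation ⇔ 14(1−δ^2) ≤ 7·δ^2, i.e. δ^2 ≥ 14/(14+7) = 2/3.
Hence δ ≥ (2/3)^(1/2) ≈ 0.816.

0.816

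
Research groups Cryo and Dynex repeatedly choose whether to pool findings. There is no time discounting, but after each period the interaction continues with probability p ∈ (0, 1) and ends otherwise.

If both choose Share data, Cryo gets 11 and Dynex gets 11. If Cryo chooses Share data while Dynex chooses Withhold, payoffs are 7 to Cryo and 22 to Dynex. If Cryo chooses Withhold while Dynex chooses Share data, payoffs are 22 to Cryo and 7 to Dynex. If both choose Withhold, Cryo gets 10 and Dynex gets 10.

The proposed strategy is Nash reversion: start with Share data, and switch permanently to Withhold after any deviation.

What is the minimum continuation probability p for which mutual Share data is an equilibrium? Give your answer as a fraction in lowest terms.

Expected cooperation value is 11 + p·11 + p²·11 + … = 11/(1−p); deviation gives 22 + p·10/(1−p).
11 ≥ 22(1−p) + 10p ⇒ 12p ≥ 11 ⇒ p ≥ 11/12.

11/12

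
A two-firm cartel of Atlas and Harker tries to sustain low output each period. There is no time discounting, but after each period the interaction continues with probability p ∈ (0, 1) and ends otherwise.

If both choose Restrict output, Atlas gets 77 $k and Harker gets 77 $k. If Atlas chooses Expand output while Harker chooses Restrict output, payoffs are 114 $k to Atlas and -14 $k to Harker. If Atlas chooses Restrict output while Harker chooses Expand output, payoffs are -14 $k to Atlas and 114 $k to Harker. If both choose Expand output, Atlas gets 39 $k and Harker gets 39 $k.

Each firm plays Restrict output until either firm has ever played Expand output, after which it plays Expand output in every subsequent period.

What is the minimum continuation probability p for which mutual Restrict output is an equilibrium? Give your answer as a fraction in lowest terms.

With no time discounting, the continuation probability p plays the role of the discount factor.
Grim-trigger IC: 77/(1−p) ≥ 114 + 39p/(1−p) ⇒ p ≥ (114−77)/(114−39) = 37/75.

37/75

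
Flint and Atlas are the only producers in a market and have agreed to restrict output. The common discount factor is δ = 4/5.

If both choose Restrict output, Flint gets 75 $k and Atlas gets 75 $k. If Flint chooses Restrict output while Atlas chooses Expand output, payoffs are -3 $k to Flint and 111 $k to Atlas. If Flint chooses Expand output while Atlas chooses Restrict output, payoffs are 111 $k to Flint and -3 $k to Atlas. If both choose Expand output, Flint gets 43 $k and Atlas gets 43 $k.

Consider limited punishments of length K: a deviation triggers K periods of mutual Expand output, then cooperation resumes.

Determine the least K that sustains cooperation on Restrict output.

2

IC: δ(1−δ^K)/(1−δ) ≥ (111−75)/(75−43) = 9/8.
With δ = 4/5: need 1 − δ^K ≥ 9/8·(1−4/5)/(4/5), i.e. δ^K ≤ 0.7188.
Since (4/5)^1 = 0.8000 and (4/5)^2 = 0.6400, the smallest such K is 2.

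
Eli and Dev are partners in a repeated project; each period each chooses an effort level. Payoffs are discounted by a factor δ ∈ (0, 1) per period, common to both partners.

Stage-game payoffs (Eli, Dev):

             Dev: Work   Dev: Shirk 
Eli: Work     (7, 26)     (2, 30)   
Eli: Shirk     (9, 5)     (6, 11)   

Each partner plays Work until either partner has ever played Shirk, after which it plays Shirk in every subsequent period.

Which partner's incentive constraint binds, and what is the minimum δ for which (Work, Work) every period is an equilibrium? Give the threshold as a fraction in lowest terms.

Eli; δ ≥ 2/3

Eli: cooperation gives 7 each period; deviation gives 9 once then 6 forever.
  7/(1−δ) ≥ 9 + 6δ/(1−δ) ⇒ δ ≥ 2/3.
Dev: cooperation gives 26 each period; deviation gives 30 once then 11 forever.
  δ ≥ 4/19.
Both must hold, so the binding constraint is Eli's: δ ≥ 2/3.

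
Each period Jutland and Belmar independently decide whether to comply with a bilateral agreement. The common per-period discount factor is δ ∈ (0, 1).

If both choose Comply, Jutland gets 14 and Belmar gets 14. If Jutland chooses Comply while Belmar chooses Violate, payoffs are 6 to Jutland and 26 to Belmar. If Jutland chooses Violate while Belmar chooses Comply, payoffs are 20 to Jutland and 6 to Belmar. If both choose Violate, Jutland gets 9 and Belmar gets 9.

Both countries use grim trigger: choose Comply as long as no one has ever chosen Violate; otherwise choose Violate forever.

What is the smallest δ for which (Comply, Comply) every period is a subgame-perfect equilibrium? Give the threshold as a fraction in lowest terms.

Jutland's threshold: (20−14)/(20−9) = 6/11.
Belmar's threshold: (26−14)/(26−9) = 12/17.
6/11 < 12/17, so Belmar binds and δ* = 12/17.

12/17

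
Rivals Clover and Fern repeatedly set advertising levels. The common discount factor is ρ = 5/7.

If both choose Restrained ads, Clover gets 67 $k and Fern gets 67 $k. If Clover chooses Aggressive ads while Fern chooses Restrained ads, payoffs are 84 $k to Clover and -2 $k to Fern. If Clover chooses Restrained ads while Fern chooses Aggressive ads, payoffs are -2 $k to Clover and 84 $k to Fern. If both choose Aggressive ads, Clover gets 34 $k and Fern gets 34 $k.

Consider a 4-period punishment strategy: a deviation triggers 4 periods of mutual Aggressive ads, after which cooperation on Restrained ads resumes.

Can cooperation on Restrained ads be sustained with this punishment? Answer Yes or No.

Yes

IC: ρ+…+ρ^4 ≥ (84−67)/(67−34) = 17/33.
At ρ = 5/7: partial sum = 1.8492 ≥ 0.5152. Cooperation sustainable.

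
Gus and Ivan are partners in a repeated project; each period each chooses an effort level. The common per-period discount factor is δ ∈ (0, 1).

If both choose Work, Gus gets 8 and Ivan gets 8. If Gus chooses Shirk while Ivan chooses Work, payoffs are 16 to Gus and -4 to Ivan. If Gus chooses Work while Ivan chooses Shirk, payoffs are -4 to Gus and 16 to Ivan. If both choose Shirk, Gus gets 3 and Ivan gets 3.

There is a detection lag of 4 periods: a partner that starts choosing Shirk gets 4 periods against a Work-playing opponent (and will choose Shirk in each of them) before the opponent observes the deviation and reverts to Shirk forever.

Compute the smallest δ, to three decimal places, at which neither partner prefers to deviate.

0.886

Deviating for the 4 undetected periods gains 16−8 = 8 per period over cooperation, then loses 8−3 = 5 per period forever once punishment starts.
Gain: 8(1 + δ + … + δ^3); loss: 5·δ^4/(1−δ).
No profitable deviation ⇔ 8(1−δ^4) ≤ 5·δ^4, i.e. δ^4 ≥ 8/(8+5) = 8/13.
Hence δ ≥ (8/13)^(1/4) ≈ 0.886.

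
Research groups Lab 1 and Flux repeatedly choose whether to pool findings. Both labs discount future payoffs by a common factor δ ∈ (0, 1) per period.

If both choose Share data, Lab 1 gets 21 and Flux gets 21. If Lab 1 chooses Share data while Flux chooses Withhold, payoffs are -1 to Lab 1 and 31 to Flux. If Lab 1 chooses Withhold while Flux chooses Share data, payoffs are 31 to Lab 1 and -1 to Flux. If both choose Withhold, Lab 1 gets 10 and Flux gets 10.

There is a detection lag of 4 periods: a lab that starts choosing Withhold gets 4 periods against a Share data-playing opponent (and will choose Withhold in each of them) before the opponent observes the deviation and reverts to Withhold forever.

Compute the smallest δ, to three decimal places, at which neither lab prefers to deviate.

The best deviation is to choose Withhold for all 4 undetected periods, earning 31 each, then 10 forever once detected.
Deviation value: 31(1−δ^4)/(1−δ) + 10δ^4/(1−δ); cooperation value: 21/(1−δ).
IC: 21 ≥ 31(1−δ^4) + 10δ^4 = 31 − 21δ^4.
So δ^4 ≥ 10/21, giving δ ≥ (10/21)^(1/4) ≈ 0.831.

0.831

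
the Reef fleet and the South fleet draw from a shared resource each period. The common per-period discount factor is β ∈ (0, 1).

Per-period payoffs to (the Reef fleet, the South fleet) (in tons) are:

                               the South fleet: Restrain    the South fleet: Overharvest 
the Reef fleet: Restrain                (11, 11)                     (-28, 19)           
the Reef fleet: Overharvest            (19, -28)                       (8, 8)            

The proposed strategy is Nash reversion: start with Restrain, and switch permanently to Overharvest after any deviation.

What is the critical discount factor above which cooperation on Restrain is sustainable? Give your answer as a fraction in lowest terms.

Cooperation forever yields 11 each period: 11/(1−β).
Deviating yields 19 once, then 8 forever: 19 + 8β/(1−β).
No profitable deviation requires 11/(1−β) ≥ 19 + 8β/(1−β).
Multiplying by (1−β): 11 ≥ 19(1−β) + 8β = 19 − 11β.
So 11β ≥ 8, i.e. β ≥ 8/11.

8/11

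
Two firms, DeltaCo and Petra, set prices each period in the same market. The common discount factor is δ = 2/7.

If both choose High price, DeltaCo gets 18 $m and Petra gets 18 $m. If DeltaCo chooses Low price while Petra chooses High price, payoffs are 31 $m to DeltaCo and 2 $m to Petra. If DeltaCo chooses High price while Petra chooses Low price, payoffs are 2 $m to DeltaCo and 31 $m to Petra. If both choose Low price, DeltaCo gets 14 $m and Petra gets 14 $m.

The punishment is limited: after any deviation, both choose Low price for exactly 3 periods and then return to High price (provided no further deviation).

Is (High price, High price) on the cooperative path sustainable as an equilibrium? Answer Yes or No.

No

A one-shot deviation gives 31 now, then 14 for 3 periods, then back to 18.
Gain from deviating: (31−18) today; loss: (18−14) in each of the next 3 periods.
No-deviation condition: (18−14)(δ+…+δ^3) ≥ 31−18, i.e. δ+…+δ^3 ≥ 13/4.
At δ = 2/7: δ+…+δ^3 = 0.3907 < 3.2500.
So cooperation is not sustainable.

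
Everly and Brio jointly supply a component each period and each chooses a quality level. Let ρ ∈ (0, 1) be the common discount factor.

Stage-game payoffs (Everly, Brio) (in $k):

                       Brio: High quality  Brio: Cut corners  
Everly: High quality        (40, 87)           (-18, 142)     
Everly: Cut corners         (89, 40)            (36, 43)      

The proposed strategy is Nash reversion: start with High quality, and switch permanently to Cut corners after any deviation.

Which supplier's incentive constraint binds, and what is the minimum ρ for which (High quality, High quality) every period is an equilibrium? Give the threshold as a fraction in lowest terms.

Everly; ρ ≥ 49/53

For Everly: deviation gain 89−40 = 49, per-period punishment loss 40−36 = 4. IC gives ρ ≥ 49/53.
For Brio: gain 55, loss 44 per period, so ρ ≥ 55/99 = 5/9.
The tighter constraint is Everly's, so cooperation needs ρ ≥ 49/53.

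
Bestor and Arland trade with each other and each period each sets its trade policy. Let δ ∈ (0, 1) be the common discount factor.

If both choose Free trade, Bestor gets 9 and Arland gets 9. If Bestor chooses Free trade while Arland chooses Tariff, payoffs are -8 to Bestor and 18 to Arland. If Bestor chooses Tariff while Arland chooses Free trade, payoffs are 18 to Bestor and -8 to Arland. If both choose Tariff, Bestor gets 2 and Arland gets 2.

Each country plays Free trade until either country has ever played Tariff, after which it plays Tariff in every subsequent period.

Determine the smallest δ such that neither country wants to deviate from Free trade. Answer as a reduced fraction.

9/16

9/(1−δ) ≥ 18 + 2δ/(1−δ)
9 ≥ 18 − 16δ
δ ≥ 9/16.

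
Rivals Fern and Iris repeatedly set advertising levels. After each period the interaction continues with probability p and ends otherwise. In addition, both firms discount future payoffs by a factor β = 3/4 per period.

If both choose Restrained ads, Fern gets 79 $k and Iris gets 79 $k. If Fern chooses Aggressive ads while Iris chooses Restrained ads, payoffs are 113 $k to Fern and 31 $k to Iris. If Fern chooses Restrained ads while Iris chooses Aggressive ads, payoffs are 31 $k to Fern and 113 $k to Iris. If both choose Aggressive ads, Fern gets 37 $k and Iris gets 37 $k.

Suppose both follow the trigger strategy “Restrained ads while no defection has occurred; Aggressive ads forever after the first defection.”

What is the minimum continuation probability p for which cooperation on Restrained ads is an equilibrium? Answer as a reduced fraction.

With continuation probability p and discount β, the effective per-period discount factor is βp.
Grim-trigger IC: βp ≥ (113−79)/(113−37) = 17/38.
So p ≥ (17/38)/(3/4) = 34/57.

34/57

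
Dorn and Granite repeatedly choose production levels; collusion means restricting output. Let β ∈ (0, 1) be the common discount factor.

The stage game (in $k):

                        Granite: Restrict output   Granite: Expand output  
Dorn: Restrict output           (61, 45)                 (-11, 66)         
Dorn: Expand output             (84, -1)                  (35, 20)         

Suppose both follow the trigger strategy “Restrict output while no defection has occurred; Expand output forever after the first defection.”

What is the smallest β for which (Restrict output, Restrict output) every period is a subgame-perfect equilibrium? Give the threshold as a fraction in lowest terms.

Dorn's threshold: (84−61)/(84−35) = 23/49.
Granite's threshold: (66−45)/(66−20) = 21/46.
23/49 > 21/46, so Dorn binds and β* = 23/49.

23/49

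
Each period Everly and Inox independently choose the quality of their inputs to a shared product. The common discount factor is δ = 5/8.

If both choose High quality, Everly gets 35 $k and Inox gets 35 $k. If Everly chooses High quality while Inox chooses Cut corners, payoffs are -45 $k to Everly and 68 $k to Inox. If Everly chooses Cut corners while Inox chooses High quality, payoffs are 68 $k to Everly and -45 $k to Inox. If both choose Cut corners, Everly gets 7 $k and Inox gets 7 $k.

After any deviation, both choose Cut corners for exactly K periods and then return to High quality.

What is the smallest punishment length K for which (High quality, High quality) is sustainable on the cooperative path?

No profitable deviation requires (35−7)(δ+…+δ^K) ≥ 68−35, i.e. δ+…+δ^K ≥ 33/28 ≈ 1.1786.
With δ = 5/8, the partial sums are K=1: 0.6250, K=2: 1.0156, K=3: 1.2598.
K = 3 is the first length at which the sum reaches 1.1786.

3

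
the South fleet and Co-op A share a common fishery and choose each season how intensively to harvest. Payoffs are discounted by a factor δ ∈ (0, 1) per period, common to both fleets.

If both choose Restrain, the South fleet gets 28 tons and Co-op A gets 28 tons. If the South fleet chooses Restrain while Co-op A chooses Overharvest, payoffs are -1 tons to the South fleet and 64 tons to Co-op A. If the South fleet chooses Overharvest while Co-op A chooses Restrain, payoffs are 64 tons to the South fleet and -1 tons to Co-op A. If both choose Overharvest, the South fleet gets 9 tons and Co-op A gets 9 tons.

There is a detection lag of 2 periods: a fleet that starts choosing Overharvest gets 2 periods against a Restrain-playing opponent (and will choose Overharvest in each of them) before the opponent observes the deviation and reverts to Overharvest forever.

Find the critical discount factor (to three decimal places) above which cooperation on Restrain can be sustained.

A deviator earns 64 for 2 periods, then 9 forever; cooperating earns 28 forever. Multiplying the IC by (1−δ):
28 ≥ 64(1−δ^2) + 9δ^2, so 55·δ^2 ≥ 36 and δ^2 ≥ 36/55.
δ ≥ (36/55)^(1/2) ≈ 0.809.

0.809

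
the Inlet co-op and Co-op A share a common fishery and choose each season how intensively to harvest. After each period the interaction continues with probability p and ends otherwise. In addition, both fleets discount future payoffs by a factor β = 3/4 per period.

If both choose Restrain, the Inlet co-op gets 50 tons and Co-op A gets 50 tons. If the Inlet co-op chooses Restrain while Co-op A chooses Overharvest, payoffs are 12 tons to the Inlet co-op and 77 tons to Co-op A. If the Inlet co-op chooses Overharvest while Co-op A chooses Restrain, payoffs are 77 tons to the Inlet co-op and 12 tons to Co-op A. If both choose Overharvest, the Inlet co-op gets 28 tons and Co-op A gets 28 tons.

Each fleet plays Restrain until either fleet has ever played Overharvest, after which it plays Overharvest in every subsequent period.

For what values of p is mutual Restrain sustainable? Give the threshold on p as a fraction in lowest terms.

36/49

Expected continuation weight on next period's payoff is β·p = 3/4·p, which plays the role of the discount factor.
Cooperation requires 3/4·p ≥ (77−50)/(77−28) = 27/49, hence p ≥ 36/49.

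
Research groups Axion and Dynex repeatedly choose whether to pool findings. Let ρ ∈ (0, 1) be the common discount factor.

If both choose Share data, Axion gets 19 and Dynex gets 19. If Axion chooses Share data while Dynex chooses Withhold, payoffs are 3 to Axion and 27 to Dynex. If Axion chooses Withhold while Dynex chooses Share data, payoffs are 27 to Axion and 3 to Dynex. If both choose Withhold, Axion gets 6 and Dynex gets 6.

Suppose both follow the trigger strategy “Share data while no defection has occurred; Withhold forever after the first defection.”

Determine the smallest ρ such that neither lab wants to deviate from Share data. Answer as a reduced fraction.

19/(1−ρ) ≥ 27 + 6ρ/(1−ρ)
19 ≥ 27 − 21ρ
ρ ≥ 8/21.

8/21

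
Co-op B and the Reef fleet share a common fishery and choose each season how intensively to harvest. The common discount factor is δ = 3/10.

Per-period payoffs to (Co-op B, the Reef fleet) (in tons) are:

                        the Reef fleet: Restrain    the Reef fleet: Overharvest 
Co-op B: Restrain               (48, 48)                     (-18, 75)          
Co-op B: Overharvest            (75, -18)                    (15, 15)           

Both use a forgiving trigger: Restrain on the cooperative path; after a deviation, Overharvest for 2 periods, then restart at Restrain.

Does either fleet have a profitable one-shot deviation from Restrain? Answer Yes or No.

Yes

IC: δ+…+δ^2 ≥ (75−48)/(48−15) = 9/11.
At δ = 3/10: partial sum = 0.3900 < 0.8182. Cooperation not sustainable.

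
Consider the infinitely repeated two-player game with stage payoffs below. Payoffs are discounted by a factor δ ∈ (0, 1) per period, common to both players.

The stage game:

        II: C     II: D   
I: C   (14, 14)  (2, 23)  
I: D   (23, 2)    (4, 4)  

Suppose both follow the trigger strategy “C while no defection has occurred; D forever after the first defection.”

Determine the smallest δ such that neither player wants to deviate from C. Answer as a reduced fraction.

14/(1−δ) ≥ 23 + 4δ/(1−δ)
14 ≥ 23 − 19δ
δ ≥ 9/19.

9/19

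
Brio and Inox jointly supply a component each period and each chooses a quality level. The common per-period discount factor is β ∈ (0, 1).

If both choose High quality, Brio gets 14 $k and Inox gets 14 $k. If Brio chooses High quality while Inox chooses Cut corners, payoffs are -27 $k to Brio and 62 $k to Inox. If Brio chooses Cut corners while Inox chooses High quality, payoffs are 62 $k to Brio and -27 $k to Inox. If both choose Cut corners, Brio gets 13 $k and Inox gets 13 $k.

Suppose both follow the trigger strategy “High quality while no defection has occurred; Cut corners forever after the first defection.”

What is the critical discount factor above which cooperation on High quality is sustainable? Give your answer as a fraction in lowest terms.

48/49

Cooperation forever yields 14 each period: 14/(1−β).
Deviating yields 62 once, then 13 forever: 62 + 13β/(1−β).
No profitable deviation requires 14/(1−β) ≥ 62 + 13β/(1−β).
Multiplying by (1−β): 14 ≥ 62(1−β) + 13β = 62 − 49β.
So 49β ≥ 48, i.e. β ≥ 48/49.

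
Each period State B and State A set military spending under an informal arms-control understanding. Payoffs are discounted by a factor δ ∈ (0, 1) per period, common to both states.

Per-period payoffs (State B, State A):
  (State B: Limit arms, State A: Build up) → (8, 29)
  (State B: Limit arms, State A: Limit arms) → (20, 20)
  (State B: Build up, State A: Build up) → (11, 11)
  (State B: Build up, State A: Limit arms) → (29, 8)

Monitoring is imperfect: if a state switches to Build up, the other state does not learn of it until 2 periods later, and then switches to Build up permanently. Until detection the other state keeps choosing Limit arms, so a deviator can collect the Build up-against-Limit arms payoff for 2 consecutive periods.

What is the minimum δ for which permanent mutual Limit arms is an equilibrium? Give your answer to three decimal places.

0.707

A deviator earns 29 for 2 periods, then 11 forever; cooperating earns 20 forever. Multiplying the IC by (1−δ):
20 ≥ 29(1−δ^2) + 11δ^2, so 18·δ^2 ≥ 9 and δ^2 ≥ 1/2.
δ ≥ (1/2)^(1/2) ≈ 0.707.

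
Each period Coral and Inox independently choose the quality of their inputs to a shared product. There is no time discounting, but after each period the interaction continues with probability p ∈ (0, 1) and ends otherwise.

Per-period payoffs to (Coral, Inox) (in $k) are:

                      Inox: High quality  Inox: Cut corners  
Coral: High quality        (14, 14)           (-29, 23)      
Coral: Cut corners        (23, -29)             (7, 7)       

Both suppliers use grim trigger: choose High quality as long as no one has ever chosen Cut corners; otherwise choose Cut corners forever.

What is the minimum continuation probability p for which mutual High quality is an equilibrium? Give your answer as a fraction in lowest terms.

With no time discounting, the continuation probability p plays the role of the discount factor.
Grim-trigger IC: 14/(1−p) ≥ 23 + 7p/(1−p) ⇒ p ≥ (23−14)/(23−7) = 9/16.

9/16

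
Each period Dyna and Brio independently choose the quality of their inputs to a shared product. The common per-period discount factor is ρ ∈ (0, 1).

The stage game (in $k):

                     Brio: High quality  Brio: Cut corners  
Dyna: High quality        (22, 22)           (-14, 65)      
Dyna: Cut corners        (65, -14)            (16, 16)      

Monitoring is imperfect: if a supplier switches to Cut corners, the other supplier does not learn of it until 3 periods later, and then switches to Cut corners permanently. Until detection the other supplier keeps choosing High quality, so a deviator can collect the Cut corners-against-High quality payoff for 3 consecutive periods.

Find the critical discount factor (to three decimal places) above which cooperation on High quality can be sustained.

0.957

Deviating for the 3 undetected periods gains 65−22 = 43 per period over cooperation, then loses 22−16 = 6 per period forever once punishment starts.
Gain: 43(1 + ρ + … + ρ^2); loss: 6·ρ^3/(1−ρ).
No profitable deviation ⇔ 43(1−ρ^3) ≤ 6·ρ^3, i.e. ρ^3 ≥ 43/(43+6) = 43/49.
Hence ρ ≥ (43/49)^(1/3) ≈ 0.957.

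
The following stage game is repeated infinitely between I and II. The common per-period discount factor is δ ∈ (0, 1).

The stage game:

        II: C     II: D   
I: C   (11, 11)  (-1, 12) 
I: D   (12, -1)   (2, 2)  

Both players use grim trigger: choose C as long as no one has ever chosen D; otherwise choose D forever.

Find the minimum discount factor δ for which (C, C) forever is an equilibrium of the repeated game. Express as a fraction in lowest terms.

Cooperation forever yields 11 each period: 11/(1−δ).
Deviating yields 12 once, then 2 forever: 12 + 2δ/(1−δ).
No profitable deviation requires 11/(1−δ) ≥ 12 + 2δ/(1−δ).
Multiplying by (1−δ): 11 ≥ 12(1−δ) + 2δ = 12 − 10δ.
So 10δ ≥ 1, i.e. δ ≥ 1/10.

1/10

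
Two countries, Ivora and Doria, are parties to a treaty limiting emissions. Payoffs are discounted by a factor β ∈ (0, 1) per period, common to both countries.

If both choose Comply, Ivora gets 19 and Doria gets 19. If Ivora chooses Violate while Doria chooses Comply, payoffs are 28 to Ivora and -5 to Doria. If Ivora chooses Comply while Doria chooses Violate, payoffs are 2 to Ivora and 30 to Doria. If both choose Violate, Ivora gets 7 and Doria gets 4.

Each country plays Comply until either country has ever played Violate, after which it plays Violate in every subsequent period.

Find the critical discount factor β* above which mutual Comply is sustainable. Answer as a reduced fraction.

Ivora's threshold: (28−19)/(28−7) = 3/7.
Doria's threshold: (30−19)/(30−4) = 11/26.
3/7 > 11/26, so Ivora binds and β* = 3/7.

3/7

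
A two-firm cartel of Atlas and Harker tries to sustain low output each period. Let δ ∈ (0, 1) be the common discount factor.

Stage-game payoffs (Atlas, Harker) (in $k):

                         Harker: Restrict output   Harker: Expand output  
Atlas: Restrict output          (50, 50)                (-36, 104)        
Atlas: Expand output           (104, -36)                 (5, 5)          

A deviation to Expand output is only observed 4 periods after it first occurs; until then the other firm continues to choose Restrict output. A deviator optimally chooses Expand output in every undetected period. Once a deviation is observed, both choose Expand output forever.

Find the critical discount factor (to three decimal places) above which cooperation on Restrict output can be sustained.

0.859

The best deviation is to choose Expand output for all 4 undetected periods, earning 104 each, then 5 forever once detected.
Deviation value: 104(1−δ^4)/(1−δ) + 5δ^4/(1−δ); cooperation value: 50/(1−δ).
IC: 50 ≥ 104(1−δ^4) + 5δ^4 = 104 − 99δ^4.
So δ^4 ≥ 54/99 = 6/11, giving δ ≥ (6/11)^(1/4) ≈ 0.859.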